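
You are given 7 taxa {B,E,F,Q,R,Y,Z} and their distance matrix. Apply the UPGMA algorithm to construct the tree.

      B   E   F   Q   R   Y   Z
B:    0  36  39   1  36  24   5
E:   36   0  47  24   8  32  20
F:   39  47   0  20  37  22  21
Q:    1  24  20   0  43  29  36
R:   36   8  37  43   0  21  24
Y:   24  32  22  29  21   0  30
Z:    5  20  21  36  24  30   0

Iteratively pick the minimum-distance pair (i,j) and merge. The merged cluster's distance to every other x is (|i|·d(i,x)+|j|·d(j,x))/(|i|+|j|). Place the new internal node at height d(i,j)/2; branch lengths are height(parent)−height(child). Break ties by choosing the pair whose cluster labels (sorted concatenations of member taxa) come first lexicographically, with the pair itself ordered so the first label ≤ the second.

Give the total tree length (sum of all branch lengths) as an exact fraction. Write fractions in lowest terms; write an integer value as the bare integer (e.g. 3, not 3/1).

214/3

1. join B+Q (d=1) ⇒ BQ; edges |B|=1/2, |Q|=1/2
  updated: d(BQ,E)=30, d(BQ,F)=59/2, d(BQ,R)=79/2, d(BQ,Y)=53/2, d(BQ,Z)=41/2
2. join E+R (d=8) ⇒ ER; edges |E|=4, |R|=4
  updated: d(BQ,ER)=139/4, d(ER,F)=42, d(ER,Y)=53/2, d(ER,Z)=22
3. join BQ+Z (d=41/2) ⇒ BQZ; edges |BQ|=39/4, |Z|=41/4
  updated: d(BQZ,ER)=61/2, d(BQZ,F)=80/3, d(BQZ,Y)=83/3
4. join F+Y (d=22) ⇒ FY; edges |F|=11, |Y|=11
  updated: d(BQZ,FY)=163/6, d(ER,FY)=137/4
5. join BQZ+FY (d=163/6) ⇒ BFQYZ; edges |BQZ|=10/3, |FY|=31/12
  updated: d(BFQYZ,ER)=32
6. join BFQYZ+ER (d=32) ⇒ BEFQRYZ; edges |BFQYZ|=29/12, |ER|=12
final tree: ((((B:1/2,Q:1/2):39/4,Z:41/4):10/3,(F:11,Y:11):31/12):29/12,(E:4,R:4):12)
total length: 214/3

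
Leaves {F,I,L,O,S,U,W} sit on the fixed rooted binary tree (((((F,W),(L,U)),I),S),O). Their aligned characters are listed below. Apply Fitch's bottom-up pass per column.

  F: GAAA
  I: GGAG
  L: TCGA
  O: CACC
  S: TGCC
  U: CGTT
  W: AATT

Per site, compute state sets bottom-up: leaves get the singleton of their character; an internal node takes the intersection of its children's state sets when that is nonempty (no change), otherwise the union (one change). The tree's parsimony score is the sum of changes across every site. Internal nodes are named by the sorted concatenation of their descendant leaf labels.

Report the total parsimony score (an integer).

site 0, node FW: F={G} ∪ W={A} → {A,G} (+1)
site 0, node LU: L={T} ∪ U={C} → {C,T} (+1)
site 0, node FLUW: FW={A,G} ∪ LU={C,T} → {A,C,G,T} (+1)
site 0, node FILUW: FLUW={A,C,G,T} ∩ I={G} → {G} (+0)
site 0, node FILSUW: FILUW={G} ∪ S={T} → {G,T} (+1)
site 0, node FILOSUW: FILSUW={G,T} ∪ O={C} → {C,G,T} (+1)
site 1, node FW: F={A} ∩ W={A} → {A} (+0)
site 1, node LU: L={C} ∪ U={G} → {C,G} (+1)
site 1, node FLUW: FW={A} ∪ LU={C,G} → {A,C,G} (+1)
site 1, node FILUW: FLUW={A,C,G} ∩ I={G} → {G} (+0)
site 1, node FILSUW: FILUW={G} ∩ S={G} → {G} (+0)
site 1, node FILOSUW: FILSUW={G} ∪ O={A} → {A,G} (+1)
site 2, node FW: F={A} ∪ W={T} → {A,T} (+1)
site 2, node LU: L={G} ∪ U={T} → {G,T} (+1)
site 2, node FLUW: FW={A,T} ∩ LU={G,T} → {T} (+0)
site 2, node FILUW: FLUW={T} ∪ I={A} → {A,T} (+1)
site 2, node FILSUW: FILUW={A,T} ∪ S={C} → {A,C,T} (+1)
site 2, node FILOSUW: FILSUW={A,C,T} ∩ O={C} → {C} (+0)
site 3, node FW: F={A} ∪ W={T} → {A,T} (+1)
site 3, node LU: L={A} ∪ U={T} → {A,T} (+1)
site 3, node FLUW: FW={A,T} ∩ LU={A,T} → {A,T} (+0)
site 3, node FILUW: FLUW={A,T} ∪ I={G} → {A,G,T} (+1)
site 3, node FILSUW: FILUW={A,G,T} ∪ S={C} → {A,C,G,T} (+1)
site 3, node FILOSUW: FILSUW={A,C,G,T} ∩ O={C} → {C} (+0)
per-site changes: [5, 3, 4, 4]; total = 16

16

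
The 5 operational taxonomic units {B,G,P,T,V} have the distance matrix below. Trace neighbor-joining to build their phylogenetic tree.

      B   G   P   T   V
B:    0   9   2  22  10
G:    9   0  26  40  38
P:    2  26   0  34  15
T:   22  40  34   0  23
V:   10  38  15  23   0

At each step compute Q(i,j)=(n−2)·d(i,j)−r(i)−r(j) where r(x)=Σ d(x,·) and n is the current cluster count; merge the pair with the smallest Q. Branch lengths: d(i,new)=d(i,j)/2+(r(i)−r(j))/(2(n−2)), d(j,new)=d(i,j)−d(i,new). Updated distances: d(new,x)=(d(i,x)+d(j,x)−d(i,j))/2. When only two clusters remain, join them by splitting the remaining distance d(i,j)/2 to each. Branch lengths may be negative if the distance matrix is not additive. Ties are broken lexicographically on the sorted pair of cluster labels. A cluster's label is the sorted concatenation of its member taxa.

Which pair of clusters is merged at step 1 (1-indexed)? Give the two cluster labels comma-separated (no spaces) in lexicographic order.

T,V

step 1: merge (T,V) at d=23, Q=-136; branch lengths T→17, V→6; new cluster TV
  updated: d(B,TV)=9/2, d(G,TV)=55/2, d(P,TV)=13
step 2: merge (B,G) at d=9, Q=-60; branch lengths B→-29/4, G→65/4; new cluster BG
  updated: d(BG,P)=19/2, d(BG,TV)=23/2
step 3: merge (BG,P) at d=19/2, Q=-34; branch lengths BG→4, P→11/2; new cluster BGP
  updated: d(BGP,TV)=15/2
step 4: merge (BGP,TV) at d=15/2; branch lengths BGP→15/4, TV→15/4; new cluster BGPTV
final tree: (((B:-29/4,G:65/4):4,P:11/2):15/4,(T:17,V:6):15/4)
total length: 49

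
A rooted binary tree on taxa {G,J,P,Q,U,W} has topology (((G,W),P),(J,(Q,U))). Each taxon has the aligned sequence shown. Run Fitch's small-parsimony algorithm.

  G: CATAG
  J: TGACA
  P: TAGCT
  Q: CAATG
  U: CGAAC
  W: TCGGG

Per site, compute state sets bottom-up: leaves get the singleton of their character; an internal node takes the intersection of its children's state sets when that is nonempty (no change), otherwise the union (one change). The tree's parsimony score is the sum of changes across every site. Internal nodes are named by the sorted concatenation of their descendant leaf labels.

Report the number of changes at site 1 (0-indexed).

3

site 0, node GW: G={C} ∪ W={T} → {C,T} (+1)
site 0, node GPW: GW={C,T} ∩ P={T} → {T} (+0)
site 0, node QU: Q={C} ∩ U={C} → {C} (+0)
site 0, node JQU: J={T} ∪ QU={C} → {C,T} (+1)
site 0, node GJPQUW: GPW={T} ∩ JQU={C,T} → {T} (+0)
site 1, node GW: G={A} ∪ W={C} → {A,C} (+1)
site 1, node GPW: GW={A,C} ∩ P={A} → {A} (+0)
site 1, node QU: Q={A} ∪ U={G} → {A,G} (+1)
site 1, node JQU: J={G} ∩ QU={A,G} → {G} (+0)
site 1, node GJPQUW: GPW={A} ∪ JQU={G} → {A,G} (+1)
site 2, node GW: G={T} ∪ W={G} → {G,T} (+1)
site 2, node GPW: GW={G,T} ∩ P={G} → {G} (+0)
site 2, node QU: Q={A} ∩ U={A} → {A} (+0)
site 2, node JQU: J={A} ∩ QU={A} → {A} (+0)
site 2, node GJPQUW: GPW={G} ∪ JQU={A} → {A,G} (+1)
site 3, node GW: G={A} ∪ W={G} → {A,G} (+1)
site 3, node GPW: GW={A,G} ∪ P={C} → {A,C,G} (+1)
site 3, node QU: Q={T} ∪ U={A} → {A,T} (+1)
site 3, node JQU: J={C} ∪ QU={A,T} → {A,C,T} (+1)
site 3, node GJPQUW: GPW={A,C,G} ∩ JQU={A,C,T} → {A,C} (+0)
site 4, node GW: G={G} ∩ W={G} → {G} (+0)
site 4, node GPW: GW={G} ∪ P={T} → {G,T} (+1)
site 4, node QU: Q={G} ∪ U={C} → {C,G} (+1)
site 4, node JQU: J={A} ∪ QU={C,G} → {A,C,G} (+1)
site 4, node GJPQUW: GPW={G,T} ∩ JQU={A,C,G} → {G} (+0)
per-site changes: [2, 3, 2, 4, 3]; total = 14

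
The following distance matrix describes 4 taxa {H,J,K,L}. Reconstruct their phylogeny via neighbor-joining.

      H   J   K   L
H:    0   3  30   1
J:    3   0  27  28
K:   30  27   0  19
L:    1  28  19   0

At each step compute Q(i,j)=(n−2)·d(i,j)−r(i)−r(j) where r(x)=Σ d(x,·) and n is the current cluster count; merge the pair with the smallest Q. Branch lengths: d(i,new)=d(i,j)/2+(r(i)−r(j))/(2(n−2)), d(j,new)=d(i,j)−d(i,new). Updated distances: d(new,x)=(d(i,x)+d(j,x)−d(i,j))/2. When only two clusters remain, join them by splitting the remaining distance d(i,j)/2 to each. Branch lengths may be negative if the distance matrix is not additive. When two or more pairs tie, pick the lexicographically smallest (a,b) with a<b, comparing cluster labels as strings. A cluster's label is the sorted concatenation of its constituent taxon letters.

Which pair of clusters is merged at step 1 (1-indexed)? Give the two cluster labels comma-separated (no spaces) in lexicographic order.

1. join H+J (d=3, Q=-86) ⇒ HJ; edges |H|=-9/2, |J|=15/2
  updated: d(HJ,K)=27, d(HJ,L)=13
2. join HJ+K (d=27, Q=-59) ⇒ HJK; edges |HJ|=21/2, |K|=33/2
  updated: d(HJK,L)=5/2
3. join HJK+L (d=5/2) ⇒ HJKL; edges |HJK|=5/4, |L|=5/4
final tree: (((H:-9/2,J:15/2):21/2,K:33/2):5/4,L:5/4)
total length: 65/2

H,J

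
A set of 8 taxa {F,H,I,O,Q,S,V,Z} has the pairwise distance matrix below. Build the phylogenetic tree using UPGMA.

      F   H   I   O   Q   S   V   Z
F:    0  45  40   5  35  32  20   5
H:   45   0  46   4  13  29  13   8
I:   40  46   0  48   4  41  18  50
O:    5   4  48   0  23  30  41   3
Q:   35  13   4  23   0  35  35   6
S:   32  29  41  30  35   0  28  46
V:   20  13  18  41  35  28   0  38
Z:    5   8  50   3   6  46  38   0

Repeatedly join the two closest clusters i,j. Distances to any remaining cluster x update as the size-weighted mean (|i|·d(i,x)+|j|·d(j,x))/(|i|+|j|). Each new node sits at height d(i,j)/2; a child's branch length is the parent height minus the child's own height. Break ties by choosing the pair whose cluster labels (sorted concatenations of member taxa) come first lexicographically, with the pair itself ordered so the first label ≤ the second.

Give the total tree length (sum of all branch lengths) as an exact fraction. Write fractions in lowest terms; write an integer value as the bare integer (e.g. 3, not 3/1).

1. join O+Z (d=3) ⇒ OZ; edges |O|=3/2, |Z|=3/2
  updated: d(F,OZ)=5, d(H,OZ)=6, d(I,OZ)=49, d(OZ,Q)=29/2, d(OZ,S)=38, d(OZ,V)=79/2
2. join I+Q (d=4) ⇒ IQ; edges |I|=2, |Q|=2
  updated: d(F,IQ)=75/2, d(H,IQ)=59/2, d(IQ,OZ)=127/4, d(IQ,S)=38, d(IQ,V)=53/2
3. join F+OZ (d=5) ⇒ FOZ; edges |F|=5/2, |OZ|=1
  updated: d(FOZ,H)=19, d(FOZ,IQ)=101/3, d(FOZ,S)=36, d(FOZ,V)=33
4. join H+V (d=13) ⇒ HV; edges |H|=13/2, |V|=13/2
  updated: d(FOZ,HV)=26, d(HV,IQ)=28, d(HV,S)=57/2
5. join FOZ+HV (d=26) ⇒ FHOVZ; edges |FOZ|=21/2, |HV|=13/2
  updated: d(FHOVZ,IQ)=157/5, d(FHOVZ,S)=33
6. join FHOVZ+IQ (d=157/5) ⇒ FHIOQVZ; edges |FHOVZ|=27/10, |IQ|=137/10
  updated: d(FHIOQVZ,S)=241/7
7. join FHIOQVZ+S (d=241/7) ⇒ FHIOQSVZ; edges |FHIOQVZ|=53/35, |S|=241/14
final tree: ((((F:5/2,(O:3/2,Z:3/2):1):21/2,(H:13/2,V:13/2):13/2):27/10,(I:2,Q:2):137/10):53/35,S:241/14)
total length: 2647/35

2647/35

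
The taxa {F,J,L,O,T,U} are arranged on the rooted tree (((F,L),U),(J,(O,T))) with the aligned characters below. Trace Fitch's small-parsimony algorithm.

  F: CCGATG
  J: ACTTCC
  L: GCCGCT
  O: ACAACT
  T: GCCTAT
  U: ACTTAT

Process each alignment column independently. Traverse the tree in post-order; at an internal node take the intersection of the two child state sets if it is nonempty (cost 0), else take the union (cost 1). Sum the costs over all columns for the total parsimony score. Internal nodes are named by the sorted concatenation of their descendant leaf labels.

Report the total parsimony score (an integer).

site 0, node FL: F={C} ∪ L={G} → {C,G} (+1)
site 0, node FLU: FL={C,G} ∪ U={A} → {A,C,G} (+1)
site 0, node OT: O={A} ∪ T={G} → {A,G} (+1)
site 0, node JOT: J={A} ∩ OT={A,G} → {A} (+0)
site 0, node FJLOTU: FLU={A,C,G} ∩ JOT={A} → {A} (+0)
site 1, node FL: F={C} ∩ L={C} → {C} (+0)
site 1, node FLU: FL={C} ∩ U={C} → {C} (+0)
site 1, node OT: O={C} ∩ T={C} → {C} (+0)
site 1, node JOT: J={C} ∩ OT={C} → {C} (+0)
site 1, node FJLOTU: FLU={C} ∩ JOT={C} → {C} (+0)
site 2, node FL: F={G} ∪ L={C} → {C,G} (+1)
site 2, node FLU: FL={C,G} ∪ U={T} → {C,G,T} (+1)
site 2, node OT: O={A} ∪ T={C} → {A,C} (+1)
site 2, node JOT: J={T} ∪ OT={A,C} → {A,C,T} (+1)
site 2, node FJLOTU: FLU={C,G,T} ∩ JOT={A,C,T} → {C,T} (+0)
site 3, node FL: F={A} ∪ L={G} → {A,G} (+1)
site 3, node FLU: FL={A,G} ∪ U={T} → {A,G,T} (+1)
site 3, node OT: O={A} ∪ T={T} → {A,T} (+1)
site 3, node JOT: J={T} ∩ OT={A,T} → {T} (+0)
site 3, node FJLOTU: FLU={A,G,T} ∩ JOT={T} → {T} (+0)
site 4, node FL: F={T} ∪ L={C} → {C,T} (+1)
site 4, node FLU: FL={C,T} ∪ U={A} → {A,C,T} (+1)
site 4, node OT: O={C} ∪ T={A} → {A,C} (+1)
site 4, node JOT: J={C} ∩ OT={A,C} → {C} (+0)
site 4, node FJLOTU: FLU={A,C,T} ∩ JOT={C} → {C} (+0)
site 5, node FL: F={G} ∪ L={T} → {G,T} (+1)
site 5, node FLU: FL={G,T} ∩ U={T} → {T} (+0)
site 5, node OT: O={T} ∩ T={T} → {T} (+0)
site 5, node JOT: J={C} ∪ OT={T} → {C,T} (+1)
site 5, node FJLOTU: FLU={T} ∩ JOT={C,T} → {T} (+0)
per-site changes: [3, 0, 4, 3, 3, 2]; total = 15

15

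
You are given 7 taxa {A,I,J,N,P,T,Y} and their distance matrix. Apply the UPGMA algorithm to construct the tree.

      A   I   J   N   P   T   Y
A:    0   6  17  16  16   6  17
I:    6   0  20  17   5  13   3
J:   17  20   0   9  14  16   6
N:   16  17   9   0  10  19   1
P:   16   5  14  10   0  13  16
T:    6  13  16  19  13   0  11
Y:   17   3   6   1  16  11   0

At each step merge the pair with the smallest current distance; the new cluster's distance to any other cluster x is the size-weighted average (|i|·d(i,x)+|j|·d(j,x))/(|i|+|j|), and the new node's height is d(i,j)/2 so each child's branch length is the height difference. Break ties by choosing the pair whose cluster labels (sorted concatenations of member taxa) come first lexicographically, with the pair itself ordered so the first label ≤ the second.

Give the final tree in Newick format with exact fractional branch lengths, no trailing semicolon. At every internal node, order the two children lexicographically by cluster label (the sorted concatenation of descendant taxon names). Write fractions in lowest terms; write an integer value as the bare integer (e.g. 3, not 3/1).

1. join N+Y (d=1) ⇒ NY; edges |N|=1/2, |Y|=1/2
  updated: d(A,NY)=33/2, d(I,NY)=10, d(J,NY)=15/2, d(NY,P)=13, d(NY,T)=15
2. join I+P (d=5) ⇒ IP; edges |I|=5/2, |P|=5/2
  updated: d(A,IP)=11, d(IP,J)=17, d(IP,NY)=23/2, d(IP,T)=13
3. join A+T (d=6) ⇒ AT; edges |A|=3, |T|=3
  updated: d(AT,IP)=12, d(AT,J)=33/2, d(AT,NY)=63/4
4. join J+NY (d=15/2) ⇒ JNY; edges |J|=15/4, |NY|=13/4
  updated: d(AT,JNY)=16, d(IP,JNY)=40/3
5. join AT+IP (d=12) ⇒ AIPT; edges |AT|=3, |IP|=7/2
  updated: d(AIPT,JNY)=44/3
6. join AIPT+JNY (d=44/3) ⇒ AIJNPTY; edges |AIPT|=4/3, |JNY|=43/12
final tree: (((A:3,T:3):3,(I:5/2,P:5/2):7/2):4/3,(J:15/4,(N:1/2,Y:1/2):13/4):43/12)
total length: 365/12

(((A:3,T:3):3,(I:5/2,P:5/2):7/2):4/3,(J:15/4,(N:1/2,Y:1/2):13/4):43/12)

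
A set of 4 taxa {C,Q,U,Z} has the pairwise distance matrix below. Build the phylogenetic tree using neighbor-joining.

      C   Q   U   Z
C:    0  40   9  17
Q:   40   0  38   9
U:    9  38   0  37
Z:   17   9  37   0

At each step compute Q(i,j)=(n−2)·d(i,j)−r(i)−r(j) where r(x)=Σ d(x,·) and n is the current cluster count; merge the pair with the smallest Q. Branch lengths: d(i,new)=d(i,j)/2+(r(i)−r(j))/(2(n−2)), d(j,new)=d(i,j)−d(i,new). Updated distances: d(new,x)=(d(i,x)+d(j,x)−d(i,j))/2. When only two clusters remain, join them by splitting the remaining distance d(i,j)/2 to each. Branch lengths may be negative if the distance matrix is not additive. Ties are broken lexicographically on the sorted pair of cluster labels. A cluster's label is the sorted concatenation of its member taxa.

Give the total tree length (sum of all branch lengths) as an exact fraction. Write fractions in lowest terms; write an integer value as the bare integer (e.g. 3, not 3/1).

42

1. join C+U (d=9, Q=-132) ⇒ CU; edges |C|=0, |U|=9
  updated: d(CU,Q)=69/2, d(CU,Z)=45/2
2. join CU+Q (d=69/2, Q=-66) ⇒ CQU; edges |CU|=24, |Q|=21/2
  updated: d(CQU,Z)=-3/2
3. join CQU+Z (d=-3/2) ⇒ CQUZ; edges |CQU|=-3/4, |Z|=-3/4
final tree: (((C:0,U:9):24,Q:21/2):-3/4,Z:-3/4)
total length: 42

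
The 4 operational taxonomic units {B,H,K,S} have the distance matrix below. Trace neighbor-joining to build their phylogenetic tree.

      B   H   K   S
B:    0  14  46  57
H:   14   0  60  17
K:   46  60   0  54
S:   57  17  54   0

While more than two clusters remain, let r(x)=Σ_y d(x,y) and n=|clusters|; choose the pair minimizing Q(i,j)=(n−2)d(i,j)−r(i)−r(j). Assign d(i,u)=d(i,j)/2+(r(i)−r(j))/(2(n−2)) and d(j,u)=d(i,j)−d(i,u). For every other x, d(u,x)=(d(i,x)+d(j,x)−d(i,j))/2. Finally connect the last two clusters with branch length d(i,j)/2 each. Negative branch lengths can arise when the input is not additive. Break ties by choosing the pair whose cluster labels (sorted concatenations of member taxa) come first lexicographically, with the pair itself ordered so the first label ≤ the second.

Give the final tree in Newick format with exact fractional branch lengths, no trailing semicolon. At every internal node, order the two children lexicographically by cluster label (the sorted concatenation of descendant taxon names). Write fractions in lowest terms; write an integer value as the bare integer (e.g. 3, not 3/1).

step 1: merge (B,K) at d=46, Q=-185; branch lengths B→49/4, K→135/4; new cluster BK
  updated: d(BK,H)=14, d(BK,S)=65/2
step 2: merge (BK,H) at d=14, Q=-127/2; branch lengths BK→59/4, H→-3/4; new cluster BHK
  updated: d(BHK,S)=71/4
step 3: merge (BHK,S) at d=71/4; branch lengths BHK→71/8, S→71/8; new cluster BHKS
final tree: (((B:49/4,K:135/4):59/4,H:-3/4):71/8,S:71/8)
total length: 311/4

(((B:49/4,K:135/4):59/4,H:-3/4):71/8,S:71/8)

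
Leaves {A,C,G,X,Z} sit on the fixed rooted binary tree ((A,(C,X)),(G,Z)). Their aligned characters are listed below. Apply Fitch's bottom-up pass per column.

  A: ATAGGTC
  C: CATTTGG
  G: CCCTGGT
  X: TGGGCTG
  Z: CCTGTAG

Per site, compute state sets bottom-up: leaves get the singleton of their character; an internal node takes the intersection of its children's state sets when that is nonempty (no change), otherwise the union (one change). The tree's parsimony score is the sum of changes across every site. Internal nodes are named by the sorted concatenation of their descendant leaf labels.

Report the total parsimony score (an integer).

[col 0] CX: children C:{C}, X:{T} ∪→ {C,T}; cost 1
[col 0] ACX: children A:{A}, CX:{C,T} ∪→ {A,C,T}; cost 1
[col 0] GZ: children G:{C}, Z:{C} ∩→ {C}; cost 0
[col 0] ACGXZ: children ACX:{A,C,T}, GZ:{C} ∩→ {C}; cost 0
[col 1] CX: children C:{A}, X:{G} ∪→ {A,G}; cost 1
[col 1] ACX: children A:{T}, CX:{A,G} ∪→ {A,G,T}; cost 1
[col 1] GZ: children G:{C}, Z:{C} ∩→ {C}; cost 0
[col 1] ACGXZ: children ACX:{A,G,T}, GZ:{C} ∪→ {A,C,G,T}; cost 1
[col 2] CX: children C:{T}, X:{G} ∪→ {G,T}; cost 1
[col 2] ACX: children A:{A}, CX:{G,T} ∪→ {A,G,T}; cost 1
[col 2] GZ: children G:{C}, Z:{T} ∪→ {C,T}; cost 1
[col 2] ACGXZ: children ACX:{A,G,T}, GZ:{C,T} ∩→ {T}; cost 0
[col 3] CX: children C:{T}, X:{G} ∪→ {G,T}; cost 1
[col 3] ACX: children A:{G}, CX:{G,T} ∩→ {G}; cost 0
[col 3] GZ: children G:{T}, Z:{G} ∪→ {G,T}; cost 1
[col 3] ACGXZ: children ACX:{G}, GZ:{G,T} ∩→ {G}; cost 0
[col 4] CX: children C:{T}, X:{C} ∪→ {C,T}; cost 1
[col 4] ACX: children A:{G}, CX:{C,T} ∪→ {C,G,T}; cost 1
[col 4] GZ: children G:{G}, Z:{T} ∪→ {G,T}; cost 1
[col 4] ACGXZ: children ACX:{C,G,T}, GZ:{G,T} ∩→ {G,T}; cost 0
[col 5] CX: children C:{G}, X:{T} ∪→ {G,T}; cost 1
[col 5] ACX: children A:{T}, CX:{G,T} ∩→ {T}; cost 0
[col 5] GZ: children G:{G}, Z:{A} ∪→ {A,G}; cost 1
[col 5] ACGXZ: children ACX:{T}, GZ:{A,G} ∪→ {A,G,T}; cost 1
[col 6] CX: children C:{G}, X:{G} ∩→ {G}; cost 0
[col 6] ACX: children A:{C}, CX:{G} ∪→ {C,G}; cost 1
[col 6] GZ: children G:{T}, Z:{G} ∪→ {G,T}; cost 1
[col 6] ACGXZ: children ACX:{C,G}, GZ:{G,T} ∩→ {G}; cost 0
per-site changes: [2, 3, 3, 2, 3, 3, 2]; total = 18

18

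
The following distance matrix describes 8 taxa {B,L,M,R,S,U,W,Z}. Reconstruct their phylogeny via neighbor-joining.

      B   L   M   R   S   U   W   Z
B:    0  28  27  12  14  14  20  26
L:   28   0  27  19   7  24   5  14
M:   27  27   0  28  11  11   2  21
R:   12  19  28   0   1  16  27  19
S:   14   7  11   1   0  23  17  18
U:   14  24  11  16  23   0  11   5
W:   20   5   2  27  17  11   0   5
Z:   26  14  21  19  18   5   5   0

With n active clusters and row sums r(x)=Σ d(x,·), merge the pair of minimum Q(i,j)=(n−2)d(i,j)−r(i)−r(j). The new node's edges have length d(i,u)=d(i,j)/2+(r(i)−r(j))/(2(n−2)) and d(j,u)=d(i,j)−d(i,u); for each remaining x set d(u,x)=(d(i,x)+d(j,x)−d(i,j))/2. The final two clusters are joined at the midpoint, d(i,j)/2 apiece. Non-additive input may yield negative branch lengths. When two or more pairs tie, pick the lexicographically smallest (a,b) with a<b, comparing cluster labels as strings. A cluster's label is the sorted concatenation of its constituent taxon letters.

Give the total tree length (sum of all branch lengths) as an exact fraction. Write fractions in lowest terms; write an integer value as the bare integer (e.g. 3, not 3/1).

iteration 1: select R,S (d=1, Q=-207); attach at lengths (37/12, -25/12); label the merged cluster RS
  updated: d(B,RS)=25/2, d(L,RS)=25/2, d(M,RS)=19, d(RS,U)=19, d(RS,W)=43/2, d(RS,Z)=18
iteration 2: select B,RS (d=25/2, Q=-335/2); attach at lengths (35/4, 15/4); label the merged cluster BRS
  updated: d(BRS,L)=14, d(BRS,M)=67/4, d(BRS,U)=41/4, d(BRS,W)=29/2, d(BRS,Z)=63/4
iteration 3: select M,W (d=2, Q=-429/4); attach at lengths (193/32, -129/32); label the merged cluster MW
  updated: d(BRS,MW)=117/8, d(L,MW)=15, d(MW,U)=10, d(MW,Z)=12
iteration 4: select U,Z (d=5, Q=-81); attach at lengths (35/12, 25/12); label the merged cluster UZ
  updated: d(BRS,UZ)=21/2, d(L,UZ)=33/2, d(MW,UZ)=17/2
iteration 5: select BRS,L (d=14, Q=-453/8); attach at lengths (173/32, 275/32); label the merged cluster BLRS
  updated: d(BLRS,MW)=125/16, d(BLRS,UZ)=13/2
iteration 6: select BLRS,MW (d=125/16, Q=-365/16); attach at lengths (93/32, 157/32); label the merged cluster BLMRSW
  updated: d(BLMRSW,UZ)=115/32
iteration 7: select BLMRSW,UZ (d=115/32); attach at lengths (115/64, 115/64); label the merged cluster BLMRSUWZ
final tree: ((((B:35/4,(R:37/12,S:-25/12):15/4):173/32,L:275/32):93/32,(M:193/32,W:-129/32):157/32):115/64,(U:35/12,Z:25/12):115/64)
total length: 1469/32

1469/32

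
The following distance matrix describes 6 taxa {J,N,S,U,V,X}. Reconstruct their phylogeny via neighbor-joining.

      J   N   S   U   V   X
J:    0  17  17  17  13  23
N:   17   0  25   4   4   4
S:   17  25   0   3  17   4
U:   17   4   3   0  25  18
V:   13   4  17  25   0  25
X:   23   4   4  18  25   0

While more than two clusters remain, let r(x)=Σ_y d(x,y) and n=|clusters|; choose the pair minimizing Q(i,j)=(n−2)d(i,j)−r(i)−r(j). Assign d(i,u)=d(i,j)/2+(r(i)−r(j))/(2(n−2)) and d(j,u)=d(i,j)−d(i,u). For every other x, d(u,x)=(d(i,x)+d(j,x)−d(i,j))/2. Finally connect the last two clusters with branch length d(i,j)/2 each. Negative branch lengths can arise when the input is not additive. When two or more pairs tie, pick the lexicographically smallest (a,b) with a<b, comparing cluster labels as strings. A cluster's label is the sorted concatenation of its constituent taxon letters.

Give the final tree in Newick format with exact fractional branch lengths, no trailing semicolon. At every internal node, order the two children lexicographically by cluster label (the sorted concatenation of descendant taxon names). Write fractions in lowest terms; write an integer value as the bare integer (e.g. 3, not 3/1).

1. join S+X (d=4, Q=-124) ⇒ SX; edges |S|=1, |X|=3
  updated: d(J,SX)=18, d(N,SX)=25/2, d(SX,U)=17/2, d(SX,V)=19
2. join J+V (d=13, Q=-87) ⇒ JV; edges |J|=43/6, |V|=35/6
  updated: d(JV,N)=4, d(JV,SX)=12, d(JV,U)=29/2
3. join JV+N (d=4, Q=-43) ⇒ JNV; edges |JV|=9/2, |N|=-1/2
  updated: d(JNV,SX)=41/4, d(JNV,U)=29/4
4. join JNV+SX (d=41/4, Q=-26) ⇒ JNSVX; edges |JNV|=9/2, |SX|=23/4
  updated: d(JNSVX,U)=11/4
5. join JNSVX+U (d=11/4) ⇒ JNSUVX; edges |JNSVX|=11/8, |U|=11/8
final tree: ((((J:43/6,V:35/6):9/2,N:-1/2):9/2,(S:1,X:3):23/4):11/8,U:11/8)
total length: 34

((((J:43/6,V:35/6):9/2,N:-1/2):9/2,(S:1,X:3):23/4):11/8,U:11/8)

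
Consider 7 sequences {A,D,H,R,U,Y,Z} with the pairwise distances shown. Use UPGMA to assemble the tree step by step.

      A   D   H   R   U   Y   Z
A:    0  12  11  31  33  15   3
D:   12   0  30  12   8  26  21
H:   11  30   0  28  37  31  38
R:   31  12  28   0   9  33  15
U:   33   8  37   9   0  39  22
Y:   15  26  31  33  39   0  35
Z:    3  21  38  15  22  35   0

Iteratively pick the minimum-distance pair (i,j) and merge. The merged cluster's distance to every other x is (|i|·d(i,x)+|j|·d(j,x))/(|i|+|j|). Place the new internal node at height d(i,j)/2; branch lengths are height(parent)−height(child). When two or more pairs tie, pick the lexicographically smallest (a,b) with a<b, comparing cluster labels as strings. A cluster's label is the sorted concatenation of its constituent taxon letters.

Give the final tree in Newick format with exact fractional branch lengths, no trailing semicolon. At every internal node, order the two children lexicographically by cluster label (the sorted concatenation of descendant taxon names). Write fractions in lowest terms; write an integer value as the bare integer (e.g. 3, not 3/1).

1. join A+Z (d=3) ⇒ AZ; edges |A|=3/2, |Z|=3/2
  updated: d(AZ,D)=33/2, d(AZ,H)=49/2, d(AZ,R)=23, d(AZ,U)=55/2, d(AZ,Y)=25
2. join D+U (d=8) ⇒ DU; edges |D|=4, |U|=4
  updated: d(AZ,DU)=22, d(DU,H)=67/2, d(DU,R)=21/2, d(DU,Y)=65/2
3. join DU+R (d=21/2) ⇒ DRU; edges |DU|=5/4, |R|=21/4
  updated: d(AZ,DRU)=67/3, d(DRU,H)=95/3, d(DRU,Y)=98/3
4. join AZ+DRU (d=67/3) ⇒ ADRUZ; edges |AZ|=29/3, |DRU|=71/12
  updated: d(ADRUZ,H)=144/5, d(ADRUZ,Y)=148/5
5. join ADRUZ+H (d=144/5) ⇒ ADHRUZ; edges |ADRUZ|=97/30, |H|=72/5
  updated: d(ADHRUZ,Y)=179/6
6. join ADHRUZ+Y (d=179/6) ⇒ ADHRUYZ; edges |ADHRUZ|=31/60, |Y|=179/12
final tree: ((((A:3/2,Z:3/2):29/3,((D:4,U:4):5/4,R:21/4):71/12):97/30,H:72/5):31/60,Y:179/12)
total length: 1323/20

((((A:3/2,Z:3/2):29/3,((D:4,U:4):5/4,R:21/4):71/12):97/30,H:72/5):31/60,Y:179/12)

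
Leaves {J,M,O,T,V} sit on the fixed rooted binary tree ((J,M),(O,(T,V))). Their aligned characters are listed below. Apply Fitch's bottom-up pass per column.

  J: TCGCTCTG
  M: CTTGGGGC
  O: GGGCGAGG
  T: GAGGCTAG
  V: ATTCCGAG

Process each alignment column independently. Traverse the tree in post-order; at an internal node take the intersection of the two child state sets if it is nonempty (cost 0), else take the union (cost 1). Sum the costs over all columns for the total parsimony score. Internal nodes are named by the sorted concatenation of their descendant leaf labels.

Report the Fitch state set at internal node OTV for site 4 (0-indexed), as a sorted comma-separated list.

C,G

site 0, node JM: J={T} ∪ M={C} → {C,T} (+1)
site 0, node TV: T={G} ∪ V={A} → {A,G} (+1)
site 0, node OTV: O={G} ∩ TV={A,G} → {G} (+0)
site 0, node JMOTV: JM={C,T} ∪ OTV={G} → {C,G,T} (+1)
site 1, node JM: J={C} ∪ M={T} → {C,T} (+1)
site 1, node TV: T={A} ∪ V={T} → {A,T} (+1)
site 1, node OTV: O={G} ∪ TV={A,T} → {A,G,T} (+1)
site 1, node JMOTV: JM={C,T} ∩ OTV={A,G,T} → {T} (+0)
site 2, node JM: J={G} ∪ M={T} → {G,T} (+1)
site 2, node TV: T={G} ∪ V={T} → {G,T} (+1)
site 2, node OTV: O={G} ∩ TV={G,T} → {G} (+0)
site 2, node JMOTV: JM={G,T} ∩ OTV={G} → {G} (+0)
site 3, node JM: J={C} ∪ M={G} → {C,G} (+1)
site 3, node TV: T={G} ∪ V={C} → {C,G} (+1)
site 3, node OTV: O={C} ∩ TV={C,G} → {C} (+0)
site 3, node JMOTV: JM={C,G} ∩ OTV={C} → {C} (+0)
site 4, node JM: J={T} ∪ M={G} → {G,T} (+1)
site 4, node TV: T={C} ∩ V={C} → {C} (+0)
site 4, node OTV: O={G} ∪ TV={C} → {C,G} (+1)
site 4, node JMOTV: JM={G,T} ∩ OTV={C,G} → {G} (+0)
site 5, node JM: J={C} ∪ M={G} → {C,G} (+1)
site 5, node TV: T={T} ∪ V={G} → {G,T} (+1)
site 5, node OTV: O={A} ∪ TV={G,T} → {A,G,T} (+1)
site 5, node JMOTV: JM={C,G} ∩ OTV={A,G,T} → {G} (+0)
site 6, node JM: J={T} ∪ M={G} → {G,T} (+1)
site 6, node TV: T={A} ∩ V={A} → {A} (+0)
site 6, node OTV: O={G} ∪ TV={A} → {A,G} (+1)
site 6, node JMOTV: JM={G,T} ∩ OTV={A,G} → {G} (+0)
site 7, node JM: J={G} ∪ M={C} → {C,G} (+1)
site 7, node TV: T={G} ∩ V={G} → {G} (+0)
site 7, node OTV: O={G} ∩ TV={G} → {G} (+0)
site 7, node JMOTV: JM={C,G} ∩ OTV={G} → {G} (+0)
per-site changes: [3, 3, 2, 2, 2, 3, 2, 1]; total = 18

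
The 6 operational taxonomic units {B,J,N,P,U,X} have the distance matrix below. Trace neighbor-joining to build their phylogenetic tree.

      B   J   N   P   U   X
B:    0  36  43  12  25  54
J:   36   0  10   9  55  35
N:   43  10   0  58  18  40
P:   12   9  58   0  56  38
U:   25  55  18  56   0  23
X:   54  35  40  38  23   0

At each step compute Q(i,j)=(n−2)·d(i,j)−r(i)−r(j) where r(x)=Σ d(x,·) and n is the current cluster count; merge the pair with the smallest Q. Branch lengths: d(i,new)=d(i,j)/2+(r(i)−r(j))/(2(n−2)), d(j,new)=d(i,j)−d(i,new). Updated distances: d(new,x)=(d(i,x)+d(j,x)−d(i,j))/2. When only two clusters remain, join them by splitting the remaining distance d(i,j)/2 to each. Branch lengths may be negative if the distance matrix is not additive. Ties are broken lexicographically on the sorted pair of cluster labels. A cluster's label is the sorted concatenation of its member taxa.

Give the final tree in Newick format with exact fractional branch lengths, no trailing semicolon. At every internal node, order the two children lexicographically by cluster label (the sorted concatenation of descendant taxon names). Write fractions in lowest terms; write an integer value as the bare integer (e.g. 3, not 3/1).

1. join B+P (d=12, Q=-295) ⇒ BP; edges |B|=45/8, |P|=51/8
  updated: d(BP,J)=33/2, d(BP,N)=89/2, d(BP,U)=69/2, d(BP,X)=40
2. join BP+J (d=33/2, Q=-405/2) ⇒ BJP; edges |BP|=137/12, |J|=61/12
  updated: d(BJP,N)=19, d(BJP,U)=73/2, d(BJP,X)=117/4
3. join BJP+N (d=19, Q=-495/4) ⇒ BJNP; edges |BJP|=183/16, |N|=121/16
  updated: d(BJNP,U)=71/4, d(BJNP,X)=201/8
4. join BJNP+U (d=71/4, Q=-527/8) ⇒ BJNPU; edges |BJNP|=159/16, |U|=125/16
  updated: d(BJNPU,X)=243/16
5. join BJNPU+X (d=243/16) ⇒ BJNPUX; edges |BJNPU|=243/32, |X|=243/32
final tree: (((((B:45/8,P:51/8):137/12,J:61/12):183/16,N:121/16):159/16,U:125/16):243/32,X:243/32)
total length: 1287/16

(((((B:45/8,P:51/8):137/12,J:61/12):183/16,N:121/16):159/16,U:125/16):243/32,X:243/32)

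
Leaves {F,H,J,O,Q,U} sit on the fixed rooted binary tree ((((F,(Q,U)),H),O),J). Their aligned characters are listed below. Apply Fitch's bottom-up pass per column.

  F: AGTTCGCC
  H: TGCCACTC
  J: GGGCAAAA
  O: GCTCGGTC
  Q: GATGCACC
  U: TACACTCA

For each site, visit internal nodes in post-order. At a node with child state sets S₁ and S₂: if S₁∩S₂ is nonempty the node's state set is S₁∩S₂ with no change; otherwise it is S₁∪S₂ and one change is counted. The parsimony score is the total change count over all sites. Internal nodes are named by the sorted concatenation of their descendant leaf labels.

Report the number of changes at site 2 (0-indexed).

site 0, node QU: Q={G} ∪ U={T} → {G,T} (+1)
site 0, node FQU: F={A} ∪ QU={G,T} → {A,G,T} (+1)
site 0, node FHQU: FQU={A,G,T} ∩ H={T} → {T} (+0)
site 0, node FHOQU: FHQU={T} ∪ O={G} → {G,T} (+1)
site 0, node FHJOQU: FHOQU={G,T} ∩ J={G} → {G} (+0)
site 1, node QU: Q={A} ∩ U={A} → {A} (+0)
site 1, node FQU: F={G} ∪ QU={A} → {A,G} (+1)
site 1, node FHQU: FQU={A,G} ∩ H={G} → {G} (+0)
site 1, node FHOQU: FHQU={G} ∪ O={C} → {C,G} (+1)
site 1, node FHJOQU: FHOQU={C,G} ∩ J={G} → {G} (+0)
site 2, node QU: Q={T} ∪ U={C} → {C,T} (+1)
site 2, node FQU: F={T} ∩ QU={C,T} → {T} (+0)
site 2, node FHQU: FQU={T} ∪ H={C} → {C,T} (+1)
site 2, node FHOQU: FHQU={C,T} ∩ O={T} → {T} (+0)
site 2, node FHJOQU: FHOQU={T} ∪ J={G} → {G,T} (+1)
site 3, node QU: Q={G} ∪ U={A} → {A,G} (+1)
site 3, node FQU: F={T} ∪ QU={A,G} → {A,G,T} (+1)
site 3, node FHQU: FQU={A,G,T} ∪ H={C} → {A,C,G,T} (+1)
site 3, node FHOQU: FHQU={A,C,G,T} ∩ O={C} → {C} (+0)
site 3, node FHJOQU: FHOQU={C} ∩ J={C} → {C} (+0)
site 4, node QU: Q={C} ∩ U={C} → {C} (+0)
site 4, node FQU: F={C} ∩ QU={C} → {C} (+0)
site 4, node FHQU: FQU={C} ∪ H={A} → {A,C} (+1)
site 4, node FHOQU: FHQU={A,C} ∪ O={G} → {A,C,G} (+1)
site 4, node FHJOQU: FHOQU={A,C,G} ∩ J={A} → {A} (+0)
site 5, node QU: Q={A} ∪ U={T} → {A,T} (+1)
site 5, node FQU: F={G} ∪ QU={A,T} → {A,G,T} (+1)
site 5, node FHQU: FQU={A,G,T} ∪ H={C} → {A,C,G,T} (+1)
site 5, node FHOQU: FHQU={A,C,G,T} ∩ O={G} → {G} (+0)
site 5, node FHJOQU: FHOQU={G} ∪ J={A} → {A,G} (+1)
site 6, node QU: Q={C} ∩ U={C} → {C} (+0)
site 6, node FQU: F={C} ∩ QU={C} → {C} (+0)
site 6, node FHQU: FQU={C} ∪ H={T} → {C,T} (+1)
site 6, node FHOQU: FHQU={C,T} ∩ O={T} → {T} (+0)
site 6, node FHJOQU: FHOQU={T} ∪ J={A} → {A,T} (+1)
site 7, node QU: Q={C} ∪ U={A} → {A,C} (+1)
site 7, node FQU: F={C} ∩ QU={A,C} → {C} (+0)
site 7, node FHQU: FQU={C} ∩ H={C} → {C} (+0)
site 7, node FHOQU: FHQU={C} ∩ O={C} → {C} (+0)
site 7, node FHJOQU: FHOQU={C} ∪ J={A} → {A,C} (+1)
per-site changes: [3, 2, 3, 3, 2, 4, 2, 2]; total = 21

3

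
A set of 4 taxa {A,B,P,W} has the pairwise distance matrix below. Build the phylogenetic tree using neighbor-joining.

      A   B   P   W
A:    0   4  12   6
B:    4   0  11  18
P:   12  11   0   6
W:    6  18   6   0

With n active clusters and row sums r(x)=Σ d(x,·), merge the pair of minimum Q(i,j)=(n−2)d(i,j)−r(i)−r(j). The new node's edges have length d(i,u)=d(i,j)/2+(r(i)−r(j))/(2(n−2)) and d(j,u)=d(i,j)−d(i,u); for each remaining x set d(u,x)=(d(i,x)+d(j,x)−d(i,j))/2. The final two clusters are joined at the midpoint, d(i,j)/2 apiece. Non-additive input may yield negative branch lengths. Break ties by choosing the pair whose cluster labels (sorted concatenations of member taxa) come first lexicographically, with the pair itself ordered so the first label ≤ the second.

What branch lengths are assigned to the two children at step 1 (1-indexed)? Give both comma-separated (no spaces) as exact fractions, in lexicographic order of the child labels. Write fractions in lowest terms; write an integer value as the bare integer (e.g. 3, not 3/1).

1. join A+B (d=4, Q=-47) ⇒ AB; edges |A|=-3/4, |B|=19/4
  updated: d(AB,P)=19/2, d(AB,W)=10
2. join AB+P (d=19/2, Q=-51/2) ⇒ ABP; edges |AB|=27/4, |P|=11/4
  updated: d(ABP,W)=13/4
3. join ABP+W (d=13/4) ⇒ ABPW; edges |ABP|=13/8, |W|=13/8
final tree: (((A:-3/4,B:19/4):27/4,P:11/4):13/8,W:13/8)
total length: 67/4

-3/4,19/4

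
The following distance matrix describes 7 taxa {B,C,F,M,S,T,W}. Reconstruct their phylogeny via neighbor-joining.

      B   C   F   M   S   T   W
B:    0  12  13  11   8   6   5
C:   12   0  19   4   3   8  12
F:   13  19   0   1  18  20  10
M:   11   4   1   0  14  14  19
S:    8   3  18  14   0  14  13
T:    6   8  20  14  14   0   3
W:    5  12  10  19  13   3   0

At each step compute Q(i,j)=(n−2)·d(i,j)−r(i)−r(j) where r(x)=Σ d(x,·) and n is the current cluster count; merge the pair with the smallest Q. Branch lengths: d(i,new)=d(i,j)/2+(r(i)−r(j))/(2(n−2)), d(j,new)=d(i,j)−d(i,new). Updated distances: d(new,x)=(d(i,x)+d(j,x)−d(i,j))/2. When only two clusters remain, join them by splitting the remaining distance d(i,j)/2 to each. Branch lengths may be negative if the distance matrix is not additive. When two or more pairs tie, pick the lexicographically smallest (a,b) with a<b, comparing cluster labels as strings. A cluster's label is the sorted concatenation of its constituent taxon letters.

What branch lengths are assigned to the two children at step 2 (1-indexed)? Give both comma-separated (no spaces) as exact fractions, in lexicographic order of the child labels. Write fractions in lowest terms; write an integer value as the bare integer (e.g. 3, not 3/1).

9/16,39/16

iteration 1: select F,M (d=1, Q=-139); attach at lengths (23/10, -13/10); label the merged cluster FM
  updated: d(B,FM)=23/2, d(C,FM)=11, d(FM,S)=31/2, d(FM,T)=33/2, d(FM,W)=14
iteration 2: select C,S (d=3, Q=-175/2); attach at lengths (9/16, 39/16); label the merged cluster CS
  updated: d(B,CS)=17/2, d(CS,FM)=47/4, d(CS,T)=19/2, d(CS,W)=11
iteration 3: select CS,FM (d=47/4, Q=-237/4); attach at lengths (89/24, 193/24); label the merged cluster CFMS
  updated: d(B,CFMS)=33/8, d(CFMS,T)=57/8, d(CFMS,W)=53/8
iteration 4: select B,CFMS (d=33/8, Q=-99/4); attach at lengths (11/8, 11/4); label the merged cluster BCFMS
  updated: d(BCFMS,T)=9/2, d(BCFMS,W)=15/4
iteration 5: select BCFMS,T (d=9/2, Q=-45/4); attach at lengths (21/8, 15/8); label the merged cluster BCFMST
  updated: d(BCFMST,W)=9/8
iteration 6: select BCFMST,W (d=9/8); attach at lengths (9/16, 9/16); label the merged cluster BCFMSTW
final tree: (((B:11/8,((C:9/16,S:39/16):89/24,(F:23/10,M:-13/10):193/24):11/4):21/8,T:15/8):9/16,W:9/16)
total length: 51/2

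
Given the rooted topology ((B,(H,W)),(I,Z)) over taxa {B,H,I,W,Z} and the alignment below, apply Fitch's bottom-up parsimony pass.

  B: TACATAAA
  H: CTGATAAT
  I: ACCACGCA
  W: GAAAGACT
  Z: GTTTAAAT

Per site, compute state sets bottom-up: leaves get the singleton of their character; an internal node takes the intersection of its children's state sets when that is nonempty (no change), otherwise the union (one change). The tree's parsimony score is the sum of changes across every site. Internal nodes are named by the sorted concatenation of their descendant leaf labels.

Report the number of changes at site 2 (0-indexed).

3

[col 0] HW: children H:{C}, W:{G} ∪→ {C,G}; cost 1
[col 0] BHW: children B:{T}, HW:{C,G} ∪→ {C,G,T}; cost 1
[col 0] IZ: children I:{A}, Z:{G} ∪→ {A,G}; cost 1
[col 0] BHIWZ: children BHW:{C,G,T}, IZ:{A,G} ∩→ {G}; cost 0
[col 1] HW: children H:{T}, W:{A} ∪→ {A,T}; cost 1
[col 1] BHW: children B:{A}, HW:{A,T} ∩→ {A}; cost 0
[col 1] IZ: children I:{C}, Z:{T} ∪→ {C,T}; cost 1
[col 1] BHIWZ: children BHW:{A}, IZ:{C,T} ∪→ {A,C,T}; cost 1
[col 2] HW: children H:{G}, W:{A} ∪→ {A,G}; cost 1
[col 2] BHW: children B:{C}, HW:{A,G} ∪→ {A,C,G}; cost 1
[col 2] IZ: children I:{C}, Z:{T} ∪→ {C,T}; cost 1
[col 2] BHIWZ: children BHW:{A,C,G}, IZ:{C,T} ∩→ {C}; cost 0
[col 3] HW: children H:{A}, W:{A} ∩→ {A}; cost 0
[col 3] BHW: children B:{A}, HW:{A} ∩→ {A}; cost 0
[col 3] IZ: children I:{A}, Z:{T} ∪→ {A,T}; cost 1
[col 3] BHIWZ: children BHW:{A}, IZ:{A,T} ∩→ {A}; cost 0
[col 4] HW: children H:{T}, W:{G} ∪→ {G,T}; cost 1
[col 4] BHW: children B:{T}, HW:{G,T} ∩→ {T}; cost 0
[col 4] IZ: children I:{C}, Z:{A} ∪→ {A,C}; cost 1
[col 4] BHIWZ: children BHW:{T}, IZ:{A,C} ∪→ {A,C,T}; cost 1
[col 5] HW: children H:{A}, W:{A} ∩→ {A}; cost 0
[col 5] BHW: children B:{A}, HW:{A} ∩→ {A}; cost 0
[col 5] IZ: children I:{G}, Z:{A} ∪→ {A,G}; cost 1
[col 5] BHIWZ: children BHW:{A}, IZ:{A,G} ∩→ {A}; cost 0
[col 6] HW: children H:{A}, W:{C} ∪→ {A,C}; cost 1
[col 6] BHW: children B:{A}, HW:{A,C} ∩→ {A}; cost 0
[col 6] IZ: children I:{C}, Z:{A} ∪→ {A,C}; cost 1
[col 6] BHIWZ: children BHW:{A}, IZ:{A,C} ∩→ {A}; cost 0
[col 7] HW: children H:{T}, W:{T} ∩→ {T}; cost 0
[col 7] BHW: children B:{A}, HW:{T} ∪→ {A,T}; cost 1
[col 7] IZ: children I:{A}, Z:{T} ∪→ {A,T}; cost 1
[col 7] BHIWZ: children BHW:{A,T}, IZ:{A,T} ∩→ {A,T}; cost 0
per-site changes: [3, 3, 3, 1, 3, 1, 2, 2]; total = 18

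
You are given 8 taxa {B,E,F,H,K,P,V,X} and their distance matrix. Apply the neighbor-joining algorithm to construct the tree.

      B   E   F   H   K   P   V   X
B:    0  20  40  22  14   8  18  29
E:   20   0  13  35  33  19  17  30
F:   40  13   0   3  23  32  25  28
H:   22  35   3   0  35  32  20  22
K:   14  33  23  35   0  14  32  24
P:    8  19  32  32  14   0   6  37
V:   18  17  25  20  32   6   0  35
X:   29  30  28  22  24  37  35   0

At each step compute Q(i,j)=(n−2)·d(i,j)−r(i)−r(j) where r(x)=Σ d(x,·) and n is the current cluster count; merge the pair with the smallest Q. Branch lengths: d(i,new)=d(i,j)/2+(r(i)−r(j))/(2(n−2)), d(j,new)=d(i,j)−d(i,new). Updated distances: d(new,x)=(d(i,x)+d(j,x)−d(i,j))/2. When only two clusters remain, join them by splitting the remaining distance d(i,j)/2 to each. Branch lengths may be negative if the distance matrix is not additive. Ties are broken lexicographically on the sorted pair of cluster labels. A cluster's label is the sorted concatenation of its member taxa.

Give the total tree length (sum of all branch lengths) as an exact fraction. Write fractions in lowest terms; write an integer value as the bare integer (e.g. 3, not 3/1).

iteration 1: select F,H (d=3, Q=-315); attach at lengths (13/12, 23/12); label the merged cluster FH
  updated: d(B,FH)=59/2, d(E,FH)=45/2, d(FH,K)=55/2, d(FH,P)=61/2, d(FH,V)=21, d(FH,X)=47/2
iteration 2: select FH,X (d=47/2, Q=-431/2); attach at lengths (187/20, 283/20); label the merged cluster FHX
  updated: d(B,FHX)=35/2, d(E,FHX)=29/2, d(FHX,K)=14, d(FHX,P)=22, d(FHX,V)=65/4
iteration 3: select FHX,K (d=14, Q=-541/4); attach at lengths (133/32, 315/32); label the merged cluster FHKX
  updated: d(B,FHKX)=35/4, d(E,FHKX)=67/4, d(FHKX,P)=11, d(FHKX,V)=137/8
iteration 4: select P,V (d=6, Q=-673/8); attach at lengths (31/48, 257/48); label the merged cluster PV
  updated: d(B,PV)=10, d(E,PV)=15, d(FHKX,PV)=177/16
iteration 5: select B,FHKX (d=35/4, Q=-925/16); attach at lengths (315/64, 245/64); label the merged cluster BFHKX
  updated: d(BFHKX,E)=14, d(BFHKX,PV)=197/32
iteration 6: select BFHKX,E (d=14, Q=-1125/32); attach at lengths (165/64, 731/64); label the merged cluster BEFHKX
  updated: d(BEFHKX,PV)=229/64
iteration 7: select BEFHKX,PV (d=229/64); attach at lengths (229/128, 229/128); label the merged cluster BEFHKPVX
final tree: (((B:315/64,(((F:13/12,H:23/12):187/20,X:283/20):133/32,K:315/32):245/64):165/64,E:731/64):229/128,(P:31/48,V:257/48):229/128)
total length: 4661/64

4661/64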